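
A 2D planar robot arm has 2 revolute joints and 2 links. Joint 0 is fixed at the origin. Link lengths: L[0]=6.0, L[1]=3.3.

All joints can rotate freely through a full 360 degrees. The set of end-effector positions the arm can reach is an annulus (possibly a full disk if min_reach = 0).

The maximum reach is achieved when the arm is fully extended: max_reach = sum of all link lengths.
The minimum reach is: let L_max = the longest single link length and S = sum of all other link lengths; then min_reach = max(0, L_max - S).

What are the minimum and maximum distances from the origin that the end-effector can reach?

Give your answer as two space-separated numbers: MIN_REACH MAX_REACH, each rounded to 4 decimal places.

Answer: 2.7000 9.3000

Derivation:
Link lengths: [6.0, 3.3]
max_reach = 6 + 3.3 = 9.3
L_max = max([6.0, 3.3]) = 6
S (sum of others) = 9.3 - 6 = 3.3
min_reach = max(0, 6 - 3.3) = max(0, 2.7) = 2.7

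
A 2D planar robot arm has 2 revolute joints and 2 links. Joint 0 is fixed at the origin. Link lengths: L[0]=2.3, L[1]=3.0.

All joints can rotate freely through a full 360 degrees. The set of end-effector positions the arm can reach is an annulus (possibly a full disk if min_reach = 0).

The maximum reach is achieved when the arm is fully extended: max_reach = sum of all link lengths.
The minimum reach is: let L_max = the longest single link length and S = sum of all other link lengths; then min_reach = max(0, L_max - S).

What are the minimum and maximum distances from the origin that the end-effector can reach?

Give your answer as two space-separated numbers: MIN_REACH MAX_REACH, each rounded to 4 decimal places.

Link lengths: [2.3, 3.0]
max_reach = 2.3 + 3 = 5.3
L_max = max([2.3, 3.0]) = 3
S (sum of others) = 5.3 - 3 = 2.3
min_reach = max(0, 3 - 2.3) = max(0, 0.7) = 0.7

Answer: 0.7000 5.3000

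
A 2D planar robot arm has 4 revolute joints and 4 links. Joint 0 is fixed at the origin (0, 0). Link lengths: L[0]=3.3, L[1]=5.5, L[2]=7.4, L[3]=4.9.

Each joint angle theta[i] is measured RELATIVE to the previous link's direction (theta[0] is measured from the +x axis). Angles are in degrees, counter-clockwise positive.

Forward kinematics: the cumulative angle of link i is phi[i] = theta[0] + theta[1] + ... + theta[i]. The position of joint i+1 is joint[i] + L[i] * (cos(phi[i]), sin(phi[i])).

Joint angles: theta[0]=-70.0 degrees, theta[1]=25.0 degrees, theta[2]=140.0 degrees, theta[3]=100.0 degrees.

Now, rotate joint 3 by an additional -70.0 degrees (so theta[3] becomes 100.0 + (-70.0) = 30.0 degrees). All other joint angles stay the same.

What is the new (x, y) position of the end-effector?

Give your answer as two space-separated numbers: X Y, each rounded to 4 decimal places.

joint[0] = (0.0000, 0.0000)  (base)
link 0: phi[0] = -70 = -70 deg
  cos(-70 deg) = 0.3420, sin(-70 deg) = -0.9397
  joint[1] = (0.0000, 0.0000) + 3.3 * (0.3420, -0.9397) = (0.0000 + 1.1287, 0.0000 + -3.1010) = (1.1287, -3.1010)
link 1: phi[1] = -70 + 25 = -45 deg
  cos(-45 deg) = 0.7071, sin(-45 deg) = -0.7071
  joint[2] = (1.1287, -3.1010) + 5.5 * (0.7071, -0.7071) = (1.1287 + 3.8891, -3.1010 + -3.8891) = (5.0178, -6.9901)
link 2: phi[2] = -70 + 25 + 140 = 95 deg
  cos(95 deg) = -0.0872, sin(95 deg) = 0.9962
  joint[3] = (5.0178, -6.9901) + 7.4 * (-0.0872, 0.9962) = (5.0178 + -0.6450, -6.9901 + 7.3718) = (4.3728, 0.3818)
link 3: phi[3] = -70 + 25 + 140 + 30 = 125 deg
  cos(125 deg) = -0.5736, sin(125 deg) = 0.8192
  joint[4] = (4.3728, 0.3818) + 4.9 * (-0.5736, 0.8192) = (4.3728 + -2.8105, 0.3818 + 4.0138) = (1.5623, 4.3956)
End effector: (1.5623, 4.3956)

Answer: 1.5623 4.3956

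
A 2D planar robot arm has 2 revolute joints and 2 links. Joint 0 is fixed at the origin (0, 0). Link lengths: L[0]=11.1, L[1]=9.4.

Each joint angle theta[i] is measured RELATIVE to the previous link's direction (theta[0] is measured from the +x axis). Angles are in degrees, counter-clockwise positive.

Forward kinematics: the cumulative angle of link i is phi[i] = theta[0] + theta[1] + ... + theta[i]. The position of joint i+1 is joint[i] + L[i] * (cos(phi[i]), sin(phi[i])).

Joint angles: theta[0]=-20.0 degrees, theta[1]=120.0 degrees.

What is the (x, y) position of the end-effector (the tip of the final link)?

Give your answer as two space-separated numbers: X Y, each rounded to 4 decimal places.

joint[0] = (0.0000, 0.0000)  (base)
link 0: phi[0] = -20 = -20 deg
  cos(-20 deg) = 0.9397, sin(-20 deg) = -0.3420
  joint[1] = (0.0000, 0.0000) + 11.1 * (0.9397, -0.3420) = (0.0000 + 10.4306, 0.0000 + -3.7964) = (10.4306, -3.7964)
link 1: phi[1] = -20 + 120 = 100 deg
  cos(100 deg) = -0.1736, sin(100 deg) = 0.9848
  joint[2] = (10.4306, -3.7964) + 9.4 * (-0.1736, 0.9848) = (10.4306 + -1.6323, -3.7964 + 9.2572) = (8.7983, 5.4608)
End effector: (8.7983, 5.4608)

Answer: 8.7983 5.4608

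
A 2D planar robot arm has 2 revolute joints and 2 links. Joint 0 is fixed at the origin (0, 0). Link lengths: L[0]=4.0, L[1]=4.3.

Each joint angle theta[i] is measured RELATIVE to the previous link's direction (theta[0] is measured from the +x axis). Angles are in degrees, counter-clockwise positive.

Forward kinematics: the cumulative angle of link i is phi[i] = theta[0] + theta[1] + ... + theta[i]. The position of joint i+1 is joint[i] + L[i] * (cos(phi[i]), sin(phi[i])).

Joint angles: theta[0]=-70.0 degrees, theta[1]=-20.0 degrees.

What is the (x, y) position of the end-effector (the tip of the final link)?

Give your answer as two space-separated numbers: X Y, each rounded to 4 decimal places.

joint[0] = (0.0000, 0.0000)  (base)
link 0: phi[0] = -70 = -70 deg
  cos(-70 deg) = 0.3420, sin(-70 deg) = -0.9397
  joint[1] = (0.0000, 0.0000) + 4 * (0.3420, -0.9397) = (0.0000 + 1.3681, 0.0000 + -3.7588) = (1.3681, -3.7588)
link 1: phi[1] = -70 + -20 = -90 deg
  cos(-90 deg) = 0.0000, sin(-90 deg) = -1.0000
  joint[2] = (1.3681, -3.7588) + 4.3 * (0.0000, -1.0000) = (1.3681 + 0.0000, -3.7588 + -4.3000) = (1.3681, -8.0588)
End effector: (1.3681, -8.0588)

Answer: 1.3681 -8.0588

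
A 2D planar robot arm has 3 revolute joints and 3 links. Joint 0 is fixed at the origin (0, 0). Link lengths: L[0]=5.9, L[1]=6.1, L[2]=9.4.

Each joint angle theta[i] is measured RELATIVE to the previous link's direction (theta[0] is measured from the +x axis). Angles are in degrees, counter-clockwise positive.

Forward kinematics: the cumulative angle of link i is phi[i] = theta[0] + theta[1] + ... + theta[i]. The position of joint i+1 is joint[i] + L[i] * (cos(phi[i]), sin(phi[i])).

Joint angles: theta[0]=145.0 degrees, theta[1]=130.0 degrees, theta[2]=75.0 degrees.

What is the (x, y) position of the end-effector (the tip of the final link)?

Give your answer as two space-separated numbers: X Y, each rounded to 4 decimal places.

Answer: 4.9558 -4.3250

Derivation:
joint[0] = (0.0000, 0.0000)  (base)
link 0: phi[0] = 145 = 145 deg
  cos(145 deg) = -0.8192, sin(145 deg) = 0.5736
  joint[1] = (0.0000, 0.0000) + 5.9 * (-0.8192, 0.5736) = (0.0000 + -4.8330, 0.0000 + 3.3841) = (-4.8330, 3.3841)
link 1: phi[1] = 145 + 130 = 275 deg
  cos(275 deg) = 0.0872, sin(275 deg) = -0.9962
  joint[2] = (-4.8330, 3.3841) + 6.1 * (0.0872, -0.9962) = (-4.8330 + 0.5317, 3.3841 + -6.0768) = (-4.3013, -2.6927)
link 2: phi[2] = 145 + 130 + 75 = 350 deg
  cos(350 deg) = 0.9848, sin(350 deg) = -0.1736
  joint[3] = (-4.3013, -2.6927) + 9.4 * (0.9848, -0.1736) = (-4.3013 + 9.2572, -2.6927 + -1.6323) = (4.9558, -4.3250)
End effector: (4.9558, -4.3250)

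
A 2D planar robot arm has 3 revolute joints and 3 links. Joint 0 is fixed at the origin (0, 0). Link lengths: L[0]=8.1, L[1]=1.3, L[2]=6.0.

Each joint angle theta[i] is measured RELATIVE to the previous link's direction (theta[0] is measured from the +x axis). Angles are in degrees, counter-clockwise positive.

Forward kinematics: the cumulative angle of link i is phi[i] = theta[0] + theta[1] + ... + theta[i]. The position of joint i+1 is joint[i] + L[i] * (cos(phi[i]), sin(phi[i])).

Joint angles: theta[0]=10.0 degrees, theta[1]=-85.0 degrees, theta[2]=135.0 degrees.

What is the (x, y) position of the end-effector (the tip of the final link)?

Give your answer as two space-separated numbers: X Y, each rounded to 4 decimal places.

Answer: 11.3134 5.3470

Derivation:
joint[0] = (0.0000, 0.0000)  (base)
link 0: phi[0] = 10 = 10 deg
  cos(10 deg) = 0.9848, sin(10 deg) = 0.1736
  joint[1] = (0.0000, 0.0000) + 8.1 * (0.9848, 0.1736) = (0.0000 + 7.9769, 0.0000 + 1.4066) = (7.9769, 1.4066)
link 1: phi[1] = 10 + -85 = -75 deg
  cos(-75 deg) = 0.2588, sin(-75 deg) = -0.9659
  joint[2] = (7.9769, 1.4066) + 1.3 * (0.2588, -0.9659) = (7.9769 + 0.3365, 1.4066 + -1.2557) = (8.3134, 0.1508)
link 2: phi[2] = 10 + -85 + 135 = 60 deg
  cos(60 deg) = 0.5000, sin(60 deg) = 0.8660
  joint[3] = (8.3134, 0.1508) + 6 * (0.5000, 0.8660) = (8.3134 + 3.0000, 0.1508 + 5.1962) = (11.3134, 5.3470)
End effector: (11.3134, 5.3470)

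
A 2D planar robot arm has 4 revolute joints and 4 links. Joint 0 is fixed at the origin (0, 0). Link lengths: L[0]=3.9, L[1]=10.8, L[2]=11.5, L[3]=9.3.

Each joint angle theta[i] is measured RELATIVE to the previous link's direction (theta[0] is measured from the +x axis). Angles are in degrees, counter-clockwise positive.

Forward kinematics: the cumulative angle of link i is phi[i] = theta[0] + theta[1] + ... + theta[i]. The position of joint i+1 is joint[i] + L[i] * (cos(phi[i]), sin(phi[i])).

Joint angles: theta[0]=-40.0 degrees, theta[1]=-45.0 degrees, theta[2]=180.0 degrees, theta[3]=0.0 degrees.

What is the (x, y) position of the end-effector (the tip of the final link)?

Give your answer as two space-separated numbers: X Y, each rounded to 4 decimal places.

joint[0] = (0.0000, 0.0000)  (base)
link 0: phi[0] = -40 = -40 deg
  cos(-40 deg) = 0.7660, sin(-40 deg) = -0.6428
  joint[1] = (0.0000, 0.0000) + 3.9 * (0.7660, -0.6428) = (0.0000 + 2.9876, 0.0000 + -2.5069) = (2.9876, -2.5069)
link 1: phi[1] = -40 + -45 = -85 deg
  cos(-85 deg) = 0.0872, sin(-85 deg) = -0.9962
  joint[2] = (2.9876, -2.5069) + 10.8 * (0.0872, -0.9962) = (2.9876 + 0.9413, -2.5069 + -10.7589) = (3.9289, -13.2658)
link 2: phi[2] = -40 + -45 + 180 = 95 deg
  cos(95 deg) = -0.0872, sin(95 deg) = 0.9962
  joint[3] = (3.9289, -13.2658) + 11.5 * (-0.0872, 0.9962) = (3.9289 + -1.0023, -13.2658 + 11.4562) = (2.9266, -1.8095)
link 3: phi[3] = -40 + -45 + 180 + 0 = 95 deg
  cos(95 deg) = -0.0872, sin(95 deg) = 0.9962
  joint[4] = (2.9266, -1.8095) + 9.3 * (-0.0872, 0.9962) = (2.9266 + -0.8105, -1.8095 + 9.2646) = (2.1160, 7.4551)
End effector: (2.1160, 7.4551)

Answer: 2.1160 7.4551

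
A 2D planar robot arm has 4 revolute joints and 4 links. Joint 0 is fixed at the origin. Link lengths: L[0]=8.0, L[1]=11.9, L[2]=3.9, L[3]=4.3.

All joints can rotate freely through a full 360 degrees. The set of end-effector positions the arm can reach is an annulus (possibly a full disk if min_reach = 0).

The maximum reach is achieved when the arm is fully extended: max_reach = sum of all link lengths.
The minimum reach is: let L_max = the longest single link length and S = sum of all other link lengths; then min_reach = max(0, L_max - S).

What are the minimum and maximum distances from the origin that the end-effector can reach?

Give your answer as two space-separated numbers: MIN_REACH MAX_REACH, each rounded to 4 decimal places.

Link lengths: [8.0, 11.9, 3.9, 4.3]
max_reach = 8 + 11.9 + 3.9 + 4.3 = 28.1
L_max = max([8.0, 11.9, 3.9, 4.3]) = 11.9
S (sum of others) = 28.1 - 11.9 = 16.2
min_reach = max(0, 11.9 - 16.2) = max(0, -4.3) = 0

Answer: 0.0000 28.1000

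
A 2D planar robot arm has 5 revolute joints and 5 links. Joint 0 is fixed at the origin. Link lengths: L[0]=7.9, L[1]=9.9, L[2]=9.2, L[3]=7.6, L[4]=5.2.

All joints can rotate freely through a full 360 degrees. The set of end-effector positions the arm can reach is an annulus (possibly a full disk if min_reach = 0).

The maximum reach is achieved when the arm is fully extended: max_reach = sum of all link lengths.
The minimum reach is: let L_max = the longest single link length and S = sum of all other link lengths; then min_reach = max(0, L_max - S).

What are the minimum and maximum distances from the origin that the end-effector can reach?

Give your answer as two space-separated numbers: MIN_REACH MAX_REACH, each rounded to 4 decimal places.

Answer: 0.0000 39.8000

Derivation:
Link lengths: [7.9, 9.9, 9.2, 7.6, 5.2]
max_reach = 7.9 + 9.9 + 9.2 + 7.6 + 5.2 = 39.8
L_max = max([7.9, 9.9, 9.2, 7.6, 5.2]) = 9.9
S (sum of others) = 39.8 - 9.9 = 29.9
min_reach = max(0, 9.9 - 29.9) = max(0, -20) = 0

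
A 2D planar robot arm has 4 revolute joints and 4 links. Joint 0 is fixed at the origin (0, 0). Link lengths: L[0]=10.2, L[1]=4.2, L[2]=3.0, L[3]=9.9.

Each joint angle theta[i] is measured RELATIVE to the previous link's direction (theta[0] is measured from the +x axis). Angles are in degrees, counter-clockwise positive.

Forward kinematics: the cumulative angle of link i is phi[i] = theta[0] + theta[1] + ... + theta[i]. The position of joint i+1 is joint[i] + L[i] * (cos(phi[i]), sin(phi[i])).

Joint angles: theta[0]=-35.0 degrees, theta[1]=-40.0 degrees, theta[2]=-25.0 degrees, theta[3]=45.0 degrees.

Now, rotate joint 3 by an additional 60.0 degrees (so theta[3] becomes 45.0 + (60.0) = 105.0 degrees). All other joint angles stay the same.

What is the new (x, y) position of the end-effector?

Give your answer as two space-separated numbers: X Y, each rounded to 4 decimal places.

joint[0] = (0.0000, 0.0000)  (base)
link 0: phi[0] = -35 = -35 deg
  cos(-35 deg) = 0.8192, sin(-35 deg) = -0.5736
  joint[1] = (0.0000, 0.0000) + 10.2 * (0.8192, -0.5736) = (0.0000 + 8.3554, 0.0000 + -5.8505) = (8.3554, -5.8505)
link 1: phi[1] = -35 + -40 = -75 deg
  cos(-75 deg) = 0.2588, sin(-75 deg) = -0.9659
  joint[2] = (8.3554, -5.8505) + 4.2 * (0.2588, -0.9659) = (8.3554 + 1.0870, -5.8505 + -4.0569) = (9.4424, -9.9074)
link 2: phi[2] = -35 + -40 + -25 = -100 deg
  cos(-100 deg) = -0.1736, sin(-100 deg) = -0.9848
  joint[3] = (9.4424, -9.9074) + 3 * (-0.1736, -0.9848) = (9.4424 + -0.5209, -9.9074 + -2.9544) = (8.9214, -12.8618)
link 3: phi[3] = -35 + -40 + -25 + 105 = 5 deg
  cos(5 deg) = 0.9962, sin(5 deg) = 0.0872
  joint[4] = (8.9214, -12.8618) + 9.9 * (0.9962, 0.0872) = (8.9214 + 9.8623, -12.8618 + 0.8628) = (18.7838, -11.9989)
End effector: (18.7838, -11.9989)

Answer: 18.7838 -11.9989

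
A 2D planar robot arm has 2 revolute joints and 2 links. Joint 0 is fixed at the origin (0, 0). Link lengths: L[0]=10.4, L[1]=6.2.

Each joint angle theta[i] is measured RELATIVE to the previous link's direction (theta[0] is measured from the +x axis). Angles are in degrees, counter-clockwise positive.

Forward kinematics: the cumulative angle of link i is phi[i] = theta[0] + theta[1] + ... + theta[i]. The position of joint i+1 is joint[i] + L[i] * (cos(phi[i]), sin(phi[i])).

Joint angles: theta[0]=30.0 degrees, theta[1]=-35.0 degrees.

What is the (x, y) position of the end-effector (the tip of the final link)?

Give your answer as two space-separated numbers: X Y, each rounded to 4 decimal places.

Answer: 15.1831 4.6596

Derivation:
joint[0] = (0.0000, 0.0000)  (base)
link 0: phi[0] = 30 = 30 deg
  cos(30 deg) = 0.8660, sin(30 deg) = 0.5000
  joint[1] = (0.0000, 0.0000) + 10.4 * (0.8660, 0.5000) = (0.0000 + 9.0067, 0.0000 + 5.2000) = (9.0067, 5.2000)
link 1: phi[1] = 30 + -35 = -5 deg
  cos(-5 deg) = 0.9962, sin(-5 deg) = -0.0872
  joint[2] = (9.0067, 5.2000) + 6.2 * (0.9962, -0.0872) = (9.0067 + 6.1764, 5.2000 + -0.5404) = (15.1831, 4.6596)
End effector: (15.1831, 4.6596)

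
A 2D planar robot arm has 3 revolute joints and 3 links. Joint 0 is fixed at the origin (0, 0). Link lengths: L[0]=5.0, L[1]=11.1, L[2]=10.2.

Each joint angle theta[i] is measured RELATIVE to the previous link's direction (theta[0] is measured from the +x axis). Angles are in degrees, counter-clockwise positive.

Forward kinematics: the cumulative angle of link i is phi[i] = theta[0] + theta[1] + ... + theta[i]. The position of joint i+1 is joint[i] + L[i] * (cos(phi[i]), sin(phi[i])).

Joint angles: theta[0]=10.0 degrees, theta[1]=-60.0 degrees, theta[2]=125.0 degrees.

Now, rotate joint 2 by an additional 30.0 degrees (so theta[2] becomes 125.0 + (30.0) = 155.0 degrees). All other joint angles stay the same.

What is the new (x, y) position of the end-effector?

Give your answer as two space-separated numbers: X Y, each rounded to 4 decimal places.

Answer: 9.4190 2.2176

Derivation:
joint[0] = (0.0000, 0.0000)  (base)
link 0: phi[0] = 10 = 10 deg
  cos(10 deg) = 0.9848, sin(10 deg) = 0.1736
  joint[1] = (0.0000, 0.0000) + 5 * (0.9848, 0.1736) = (0.0000 + 4.9240, 0.0000 + 0.8682) = (4.9240, 0.8682)
link 1: phi[1] = 10 + -60 = -50 deg
  cos(-50 deg) = 0.6428, sin(-50 deg) = -0.7660
  joint[2] = (4.9240, 0.8682) + 11.1 * (0.6428, -0.7660) = (4.9240 + 7.1349, 0.8682 + -8.5031) = (12.0590, -7.6349)
link 2: phi[2] = 10 + -60 + 155 = 105 deg
  cos(105 deg) = -0.2588, sin(105 deg) = 0.9659
  joint[3] = (12.0590, -7.6349) + 10.2 * (-0.2588, 0.9659) = (12.0590 + -2.6400, -7.6349 + 9.8524) = (9.4190, 2.2176)
End effector: (9.4190, 2.2176)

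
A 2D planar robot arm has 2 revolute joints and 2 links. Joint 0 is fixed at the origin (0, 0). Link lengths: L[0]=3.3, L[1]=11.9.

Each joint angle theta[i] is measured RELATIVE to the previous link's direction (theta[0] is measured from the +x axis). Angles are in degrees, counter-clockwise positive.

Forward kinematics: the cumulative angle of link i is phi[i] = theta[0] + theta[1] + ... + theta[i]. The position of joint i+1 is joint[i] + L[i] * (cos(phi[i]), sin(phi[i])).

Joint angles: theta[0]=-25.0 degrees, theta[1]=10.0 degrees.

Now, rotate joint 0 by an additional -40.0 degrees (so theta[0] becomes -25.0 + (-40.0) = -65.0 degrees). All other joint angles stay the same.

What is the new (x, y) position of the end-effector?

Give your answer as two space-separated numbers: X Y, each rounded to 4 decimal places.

joint[0] = (0.0000, 0.0000)  (base)
link 0: phi[0] = -65 = -65 deg
  cos(-65 deg) = 0.4226, sin(-65 deg) = -0.9063
  joint[1] = (0.0000, 0.0000) + 3.3 * (0.4226, -0.9063) = (0.0000 + 1.3946, 0.0000 + -2.9908) = (1.3946, -2.9908)
link 1: phi[1] = -65 + 10 = -55 deg
  cos(-55 deg) = 0.5736, sin(-55 deg) = -0.8192
  joint[2] = (1.3946, -2.9908) + 11.9 * (0.5736, -0.8192) = (1.3946 + 6.8256, -2.9908 + -9.7479) = (8.2202, -12.7387)
End effector: (8.2202, -12.7387)

Answer: 8.2202 -12.7387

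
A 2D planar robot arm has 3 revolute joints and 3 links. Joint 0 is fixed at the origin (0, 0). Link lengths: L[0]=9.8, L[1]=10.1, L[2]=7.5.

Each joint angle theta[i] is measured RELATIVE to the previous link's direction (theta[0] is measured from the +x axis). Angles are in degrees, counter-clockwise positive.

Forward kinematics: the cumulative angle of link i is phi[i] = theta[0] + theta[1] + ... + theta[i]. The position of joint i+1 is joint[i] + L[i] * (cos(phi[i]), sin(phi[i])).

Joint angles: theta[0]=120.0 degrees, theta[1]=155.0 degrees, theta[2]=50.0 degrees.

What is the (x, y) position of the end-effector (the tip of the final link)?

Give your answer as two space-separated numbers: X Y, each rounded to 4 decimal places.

joint[0] = (0.0000, 0.0000)  (base)
link 0: phi[0] = 120 = 120 deg
  cos(120 deg) = -0.5000, sin(120 deg) = 0.8660
  joint[1] = (0.0000, 0.0000) + 9.8 * (-0.5000, 0.8660) = (0.0000 + -4.9000, 0.0000 + 8.4870) = (-4.9000, 8.4870)
link 1: phi[1] = 120 + 155 = 275 deg
  cos(275 deg) = 0.0872, sin(275 deg) = -0.9962
  joint[2] = (-4.9000, 8.4870) + 10.1 * (0.0872, -0.9962) = (-4.9000 + 0.8803, 8.4870 + -10.0616) = (-4.0197, -1.5745)
link 2: phi[2] = 120 + 155 + 50 = 325 deg
  cos(325 deg) = 0.8192, sin(325 deg) = -0.5736
  joint[3] = (-4.0197, -1.5745) + 7.5 * (0.8192, -0.5736) = (-4.0197 + 6.1436, -1.5745 + -4.3018) = (2.1239, -5.8763)
End effector: (2.1239, -5.8763)

Answer: 2.1239 -5.8763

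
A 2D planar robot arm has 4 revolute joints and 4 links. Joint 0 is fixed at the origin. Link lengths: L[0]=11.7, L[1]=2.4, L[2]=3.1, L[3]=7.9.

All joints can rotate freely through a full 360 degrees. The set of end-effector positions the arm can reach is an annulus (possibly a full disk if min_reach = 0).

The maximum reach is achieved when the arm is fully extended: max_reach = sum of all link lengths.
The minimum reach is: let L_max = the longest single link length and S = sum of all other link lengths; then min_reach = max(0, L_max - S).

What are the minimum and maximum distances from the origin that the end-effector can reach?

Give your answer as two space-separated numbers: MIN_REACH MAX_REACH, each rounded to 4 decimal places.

Answer: 0.0000 25.1000

Derivation:
Link lengths: [11.7, 2.4, 3.1, 7.9]
max_reach = 11.7 + 2.4 + 3.1 + 7.9 = 25.1
L_max = max([11.7, 2.4, 3.1, 7.9]) = 11.7
S (sum of others) = 25.1 - 11.7 = 13.4
min_reach = max(0, 11.7 - 13.4) = max(0, -1.7) = 0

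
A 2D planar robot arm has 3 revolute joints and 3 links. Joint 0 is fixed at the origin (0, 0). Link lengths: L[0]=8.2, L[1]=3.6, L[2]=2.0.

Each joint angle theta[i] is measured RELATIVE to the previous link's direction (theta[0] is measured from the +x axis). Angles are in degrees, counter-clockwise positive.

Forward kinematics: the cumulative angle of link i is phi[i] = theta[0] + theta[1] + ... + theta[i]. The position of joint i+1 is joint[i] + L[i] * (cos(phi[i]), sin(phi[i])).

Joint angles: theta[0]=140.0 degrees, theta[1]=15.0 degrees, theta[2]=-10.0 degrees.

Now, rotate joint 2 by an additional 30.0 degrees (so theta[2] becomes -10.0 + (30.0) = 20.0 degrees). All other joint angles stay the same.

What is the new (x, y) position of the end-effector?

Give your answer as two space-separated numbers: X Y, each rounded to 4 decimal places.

joint[0] = (0.0000, 0.0000)  (base)
link 0: phi[0] = 140 = 140 deg
  cos(140 deg) = -0.7660, sin(140 deg) = 0.6428
  joint[1] = (0.0000, 0.0000) + 8.2 * (-0.7660, 0.6428) = (0.0000 + -6.2816, 0.0000 + 5.2709) = (-6.2816, 5.2709)
link 1: phi[1] = 140 + 15 = 155 deg
  cos(155 deg) = -0.9063, sin(155 deg) = 0.4226
  joint[2] = (-6.2816, 5.2709) + 3.6 * (-0.9063, 0.4226) = (-6.2816 + -3.2627, 5.2709 + 1.5214) = (-9.5443, 6.7923)
link 2: phi[2] = 140 + 15 + 20 = 175 deg
  cos(175 deg) = -0.9962, sin(175 deg) = 0.0872
  joint[3] = (-9.5443, 6.7923) + 2 * (-0.9962, 0.0872) = (-9.5443 + -1.9924, 6.7923 + 0.1743) = (-11.5367, 6.9666)
End effector: (-11.5367, 6.9666)

Answer: -11.5367 6.9666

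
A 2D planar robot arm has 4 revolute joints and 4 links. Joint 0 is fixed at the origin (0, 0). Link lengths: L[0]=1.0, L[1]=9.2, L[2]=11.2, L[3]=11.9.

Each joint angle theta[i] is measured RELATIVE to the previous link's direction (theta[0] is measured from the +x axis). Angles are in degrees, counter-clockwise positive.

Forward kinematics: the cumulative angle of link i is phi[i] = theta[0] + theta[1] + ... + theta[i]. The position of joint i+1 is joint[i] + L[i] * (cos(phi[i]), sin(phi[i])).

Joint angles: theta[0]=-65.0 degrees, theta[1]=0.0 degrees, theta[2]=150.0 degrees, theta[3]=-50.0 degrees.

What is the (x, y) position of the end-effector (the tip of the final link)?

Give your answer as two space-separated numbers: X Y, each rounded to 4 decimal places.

Answer: 15.0348 8.7386

Derivation:
joint[0] = (0.0000, 0.0000)  (base)
link 0: phi[0] = -65 = -65 deg
  cos(-65 deg) = 0.4226, sin(-65 deg) = -0.9063
  joint[1] = (0.0000, 0.0000) + 1 * (0.4226, -0.9063) = (0.0000 + 0.4226, 0.0000 + -0.9063) = (0.4226, -0.9063)
link 1: phi[1] = -65 + 0 = -65 deg
  cos(-65 deg) = 0.4226, sin(-65 deg) = -0.9063
  joint[2] = (0.4226, -0.9063) + 9.2 * (0.4226, -0.9063) = (0.4226 + 3.8881, -0.9063 + -8.3380) = (4.3107, -9.2443)
link 2: phi[2] = -65 + 0 + 150 = 85 deg
  cos(85 deg) = 0.0872, sin(85 deg) = 0.9962
  joint[3] = (4.3107, -9.2443) + 11.2 * (0.0872, 0.9962) = (4.3107 + 0.9761, -9.2443 + 11.1574) = (5.2869, 1.9130)
link 3: phi[3] = -65 + 0 + 150 + -50 = 35 deg
  cos(35 deg) = 0.8192, sin(35 deg) = 0.5736
  joint[4] = (5.2869, 1.9130) + 11.9 * (0.8192, 0.5736) = (5.2869 + 9.7479, 1.9130 + 6.8256) = (15.0348, 8.7386)
End effector: (15.0348, 8.7386)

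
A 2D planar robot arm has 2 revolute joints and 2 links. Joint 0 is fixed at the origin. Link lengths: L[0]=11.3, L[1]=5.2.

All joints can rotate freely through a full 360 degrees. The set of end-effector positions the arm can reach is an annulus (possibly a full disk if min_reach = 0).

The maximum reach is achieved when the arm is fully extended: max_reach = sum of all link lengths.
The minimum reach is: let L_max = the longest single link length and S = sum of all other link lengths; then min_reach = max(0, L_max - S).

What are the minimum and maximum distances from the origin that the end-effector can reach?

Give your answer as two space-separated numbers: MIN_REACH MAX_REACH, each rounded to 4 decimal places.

Link lengths: [11.3, 5.2]
max_reach = 11.3 + 5.2 = 16.5
L_max = max([11.3, 5.2]) = 11.3
S (sum of others) = 16.5 - 11.3 = 5.2
min_reach = max(0, 11.3 - 5.2) = max(0, 6.1) = 6.1

Answer: 6.1000 16.5000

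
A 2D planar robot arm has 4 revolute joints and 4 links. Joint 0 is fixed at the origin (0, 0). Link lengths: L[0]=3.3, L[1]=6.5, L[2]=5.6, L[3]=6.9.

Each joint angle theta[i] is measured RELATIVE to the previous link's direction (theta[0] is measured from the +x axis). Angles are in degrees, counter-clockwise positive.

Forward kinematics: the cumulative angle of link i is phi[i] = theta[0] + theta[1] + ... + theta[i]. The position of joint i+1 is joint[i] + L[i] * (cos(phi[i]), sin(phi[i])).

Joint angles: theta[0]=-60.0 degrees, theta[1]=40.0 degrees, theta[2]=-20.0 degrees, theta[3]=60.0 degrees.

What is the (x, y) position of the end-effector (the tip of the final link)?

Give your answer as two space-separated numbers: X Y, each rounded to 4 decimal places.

joint[0] = (0.0000, 0.0000)  (base)
link 0: phi[0] = -60 = -60 deg
  cos(-60 deg) = 0.5000, sin(-60 deg) = -0.8660
  joint[1] = (0.0000, 0.0000) + 3.3 * (0.5000, -0.8660) = (0.0000 + 1.6500, 0.0000 + -2.8579) = (1.6500, -2.8579)
link 1: phi[1] = -60 + 40 = -20 deg
  cos(-20 deg) = 0.9397, sin(-20 deg) = -0.3420
  joint[2] = (1.6500, -2.8579) + 6.5 * (0.9397, -0.3420) = (1.6500 + 6.1080, -2.8579 + -2.2231) = (7.7580, -5.0810)
link 2: phi[2] = -60 + 40 + -20 = -40 deg
  cos(-40 deg) = 0.7660, sin(-40 deg) = -0.6428
  joint[3] = (7.7580, -5.0810) + 5.6 * (0.7660, -0.6428) = (7.7580 + 4.2898, -5.0810 + -3.5996) = (12.0479, -8.6806)
link 3: phi[3] = -60 + 40 + -20 + 60 = 20 deg
  cos(20 deg) = 0.9397, sin(20 deg) = 0.3420
  joint[4] = (12.0479, -8.6806) + 6.9 * (0.9397, 0.3420) = (12.0479 + 6.4839, -8.6806 + 2.3599) = (18.5317, -6.3207)
End effector: (18.5317, -6.3207)

Answer: 18.5317 -6.3207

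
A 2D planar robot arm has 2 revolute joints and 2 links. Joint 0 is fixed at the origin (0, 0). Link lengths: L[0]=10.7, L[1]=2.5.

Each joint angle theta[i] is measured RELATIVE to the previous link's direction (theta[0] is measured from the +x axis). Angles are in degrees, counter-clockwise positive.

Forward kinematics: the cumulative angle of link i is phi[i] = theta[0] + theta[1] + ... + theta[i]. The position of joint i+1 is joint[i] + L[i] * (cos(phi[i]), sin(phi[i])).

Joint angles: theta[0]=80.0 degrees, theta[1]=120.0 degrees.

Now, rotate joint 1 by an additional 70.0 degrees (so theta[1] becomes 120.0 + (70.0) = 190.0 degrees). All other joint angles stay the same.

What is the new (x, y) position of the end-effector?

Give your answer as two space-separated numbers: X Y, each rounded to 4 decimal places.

joint[0] = (0.0000, 0.0000)  (base)
link 0: phi[0] = 80 = 80 deg
  cos(80 deg) = 0.1736, sin(80 deg) = 0.9848
  joint[1] = (0.0000, 0.0000) + 10.7 * (0.1736, 0.9848) = (0.0000 + 1.8580, 0.0000 + 10.5374) = (1.8580, 10.5374)
link 1: phi[1] = 80 + 190 = 270 deg
  cos(270 deg) = -0.0000, sin(270 deg) = -1.0000
  joint[2] = (1.8580, 10.5374) + 2.5 * (-0.0000, -1.0000) = (1.8580 + -0.0000, 10.5374 + -2.5000) = (1.8580, 8.0374)
End effector: (1.8580, 8.0374)

Answer: 1.8580 8.0374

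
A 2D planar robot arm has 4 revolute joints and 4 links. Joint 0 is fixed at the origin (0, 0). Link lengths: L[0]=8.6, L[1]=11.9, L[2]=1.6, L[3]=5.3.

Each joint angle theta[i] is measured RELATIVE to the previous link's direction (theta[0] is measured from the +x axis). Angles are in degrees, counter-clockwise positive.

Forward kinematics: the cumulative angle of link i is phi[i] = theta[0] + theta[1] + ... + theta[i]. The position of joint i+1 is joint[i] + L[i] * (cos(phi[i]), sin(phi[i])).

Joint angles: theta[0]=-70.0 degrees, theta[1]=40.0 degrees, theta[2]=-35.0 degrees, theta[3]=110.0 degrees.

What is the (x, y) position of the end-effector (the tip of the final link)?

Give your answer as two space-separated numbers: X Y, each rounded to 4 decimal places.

Answer: 17.6709 -11.7338

Derivation:
joint[0] = (0.0000, 0.0000)  (base)
link 0: phi[0] = -70 = -70 deg
  cos(-70 deg) = 0.3420, sin(-70 deg) = -0.9397
  joint[1] = (0.0000, 0.0000) + 8.6 * (0.3420, -0.9397) = (0.0000 + 2.9414, 0.0000 + -8.0814) = (2.9414, -8.0814)
link 1: phi[1] = -70 + 40 = -30 deg
  cos(-30 deg) = 0.8660, sin(-30 deg) = -0.5000
  joint[2] = (2.9414, -8.0814) + 11.9 * (0.8660, -0.5000) = (2.9414 + 10.3057, -8.0814 + -5.9500) = (13.2471, -14.0314)
link 2: phi[2] = -70 + 40 + -35 = -65 deg
  cos(-65 deg) = 0.4226, sin(-65 deg) = -0.9063
  joint[3] = (13.2471, -14.0314) + 1.6 * (0.4226, -0.9063) = (13.2471 + 0.6762, -14.0314 + -1.4501) = (13.9233, -15.4814)
link 3: phi[3] = -70 + 40 + -35 + 110 = 45 deg
  cos(45 deg) = 0.7071, sin(45 deg) = 0.7071
  joint[4] = (13.9233, -15.4814) + 5.3 * (0.7071, 0.7071) = (13.9233 + 3.7477, -15.4814 + 3.7477) = (17.6709, -11.7338)
End effector: (17.6709, -11.7338)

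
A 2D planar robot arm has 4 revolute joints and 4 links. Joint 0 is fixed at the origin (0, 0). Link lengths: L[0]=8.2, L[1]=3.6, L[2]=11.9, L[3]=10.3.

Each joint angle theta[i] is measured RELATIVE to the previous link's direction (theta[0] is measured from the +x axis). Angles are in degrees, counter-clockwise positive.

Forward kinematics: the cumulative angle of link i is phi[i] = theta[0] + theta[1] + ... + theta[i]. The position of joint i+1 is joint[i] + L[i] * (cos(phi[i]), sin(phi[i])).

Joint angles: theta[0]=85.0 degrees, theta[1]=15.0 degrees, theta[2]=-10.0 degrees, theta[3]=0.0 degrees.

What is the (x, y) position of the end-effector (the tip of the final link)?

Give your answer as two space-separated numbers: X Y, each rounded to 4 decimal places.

joint[0] = (0.0000, 0.0000)  (base)
link 0: phi[0] = 85 = 85 deg
  cos(85 deg) = 0.0872, sin(85 deg) = 0.9962
  joint[1] = (0.0000, 0.0000) + 8.2 * (0.0872, 0.9962) = (0.0000 + 0.7147, 0.0000 + 8.1688) = (0.7147, 8.1688)
link 1: phi[1] = 85 + 15 = 100 deg
  cos(100 deg) = -0.1736, sin(100 deg) = 0.9848
  joint[2] = (0.7147, 8.1688) + 3.6 * (-0.1736, 0.9848) = (0.7147 + -0.6251, 8.1688 + 3.5453) = (0.0895, 11.7141)
link 2: phi[2] = 85 + 15 + -10 = 90 deg
  cos(90 deg) = 0.0000, sin(90 deg) = 1.0000
  joint[3] = (0.0895, 11.7141) + 11.9 * (0.0000, 1.0000) = (0.0895 + 0.0000, 11.7141 + 11.9000) = (0.0895, 23.6141)
link 3: phi[3] = 85 + 15 + -10 + 0 = 90 deg
  cos(90 deg) = 0.0000, sin(90 deg) = 1.0000
  joint[4] = (0.0895, 23.6141) + 10.3 * (0.0000, 1.0000) = (0.0895 + 0.0000, 23.6141 + 10.3000) = (0.0895, 33.9141)
End effector: (0.0895, 33.9141)

Answer: 0.0895 33.9141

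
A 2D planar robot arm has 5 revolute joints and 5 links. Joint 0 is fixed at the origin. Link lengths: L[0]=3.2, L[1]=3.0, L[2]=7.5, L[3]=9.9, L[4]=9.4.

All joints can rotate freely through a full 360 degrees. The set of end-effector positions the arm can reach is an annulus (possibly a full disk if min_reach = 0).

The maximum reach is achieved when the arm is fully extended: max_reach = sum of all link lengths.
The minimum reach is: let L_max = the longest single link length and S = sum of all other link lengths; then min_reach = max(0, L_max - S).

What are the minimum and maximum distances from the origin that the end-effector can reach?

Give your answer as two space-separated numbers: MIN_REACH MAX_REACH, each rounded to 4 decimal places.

Link lengths: [3.2, 3.0, 7.5, 9.9, 9.4]
max_reach = 3.2 + 3 + 7.5 + 9.9 + 9.4 = 33
L_max = max([3.2, 3.0, 7.5, 9.9, 9.4]) = 9.9
S (sum of others) = 33 - 9.9 = 23.1
min_reach = max(0, 9.9 - 23.1) = max(0, -13.2) = 0

Answer: 0.0000 33.0000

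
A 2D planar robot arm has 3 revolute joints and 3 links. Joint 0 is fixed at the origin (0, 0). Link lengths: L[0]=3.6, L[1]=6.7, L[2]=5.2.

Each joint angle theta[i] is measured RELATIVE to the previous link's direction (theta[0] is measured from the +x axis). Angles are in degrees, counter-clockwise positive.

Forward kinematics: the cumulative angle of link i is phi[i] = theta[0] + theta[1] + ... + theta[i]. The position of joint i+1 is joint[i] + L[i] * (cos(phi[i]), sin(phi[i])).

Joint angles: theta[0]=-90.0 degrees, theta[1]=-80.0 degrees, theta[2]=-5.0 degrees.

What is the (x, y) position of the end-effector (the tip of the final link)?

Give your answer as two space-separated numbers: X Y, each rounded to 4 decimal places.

joint[0] = (0.0000, 0.0000)  (base)
link 0: phi[0] = -90 = -90 deg
  cos(-90 deg) = 0.0000, sin(-90 deg) = -1.0000
  joint[1] = (0.0000, 0.0000) + 3.6 * (0.0000, -1.0000) = (0.0000 + 0.0000, 0.0000 + -3.6000) = (0.0000, -3.6000)
link 1: phi[1] = -90 + -80 = -170 deg
  cos(-170 deg) = -0.9848, sin(-170 deg) = -0.1736
  joint[2] = (0.0000, -3.6000) + 6.7 * (-0.9848, -0.1736) = (0.0000 + -6.5982, -3.6000 + -1.1634) = (-6.5982, -4.7634)
link 2: phi[2] = -90 + -80 + -5 = -175 deg
  cos(-175 deg) = -0.9962, sin(-175 deg) = -0.0872
  joint[3] = (-6.5982, -4.7634) + 5.2 * (-0.9962, -0.0872) = (-6.5982 + -5.1802, -4.7634 + -0.4532) = (-11.7784, -5.2167)
End effector: (-11.7784, -5.2167)

Answer: -11.7784 -5.2167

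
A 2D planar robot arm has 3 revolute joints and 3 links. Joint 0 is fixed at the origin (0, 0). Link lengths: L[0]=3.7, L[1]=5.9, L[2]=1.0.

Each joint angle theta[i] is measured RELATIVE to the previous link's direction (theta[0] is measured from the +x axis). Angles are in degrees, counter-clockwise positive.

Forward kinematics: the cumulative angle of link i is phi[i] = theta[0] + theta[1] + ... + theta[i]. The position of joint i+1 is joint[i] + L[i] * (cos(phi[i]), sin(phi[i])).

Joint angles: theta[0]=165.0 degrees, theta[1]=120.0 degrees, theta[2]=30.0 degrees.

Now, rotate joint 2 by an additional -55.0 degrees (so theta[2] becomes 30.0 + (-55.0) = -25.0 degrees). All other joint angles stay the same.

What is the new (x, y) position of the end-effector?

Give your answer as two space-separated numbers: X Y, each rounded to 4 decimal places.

Answer: -2.2205 -5.7261

Derivation:
joint[0] = (0.0000, 0.0000)  (base)
link 0: phi[0] = 165 = 165 deg
  cos(165 deg) = -0.9659, sin(165 deg) = 0.2588
  joint[1] = (0.0000, 0.0000) + 3.7 * (-0.9659, 0.2588) = (0.0000 + -3.5739, 0.0000 + 0.9576) = (-3.5739, 0.9576)
link 1: phi[1] = 165 + 120 = 285 deg
  cos(285 deg) = 0.2588, sin(285 deg) = -0.9659
  joint[2] = (-3.5739, 0.9576) + 5.9 * (0.2588, -0.9659) = (-3.5739 + 1.5270, 0.9576 + -5.6990) = (-2.0469, -4.7413)
link 2: phi[2] = 165 + 120 + -25 = 260 deg
  cos(260 deg) = -0.1736, sin(260 deg) = -0.9848
  joint[3] = (-2.0469, -4.7413) + 1 * (-0.1736, -0.9848) = (-2.0469 + -0.1736, -4.7413 + -0.9848) = (-2.2205, -5.7261)
End effector: (-2.2205, -5.7261)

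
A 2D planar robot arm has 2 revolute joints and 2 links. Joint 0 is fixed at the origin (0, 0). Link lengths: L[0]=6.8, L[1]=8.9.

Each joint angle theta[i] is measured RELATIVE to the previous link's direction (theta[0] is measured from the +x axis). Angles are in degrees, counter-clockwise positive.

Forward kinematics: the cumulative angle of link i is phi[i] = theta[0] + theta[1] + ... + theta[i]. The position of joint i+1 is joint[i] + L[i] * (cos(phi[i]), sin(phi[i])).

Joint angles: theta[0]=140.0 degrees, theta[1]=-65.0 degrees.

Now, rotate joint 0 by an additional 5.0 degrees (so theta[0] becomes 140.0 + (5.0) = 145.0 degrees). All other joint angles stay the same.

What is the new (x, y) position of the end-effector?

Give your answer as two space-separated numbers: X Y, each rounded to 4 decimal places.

joint[0] = (0.0000, 0.0000)  (base)
link 0: phi[0] = 145 = 145 deg
  cos(145 deg) = -0.8192, sin(145 deg) = 0.5736
  joint[1] = (0.0000, 0.0000) + 6.8 * (-0.8192, 0.5736) = (0.0000 + -5.5702, 0.0000 + 3.9003) = (-5.5702, 3.9003)
link 1: phi[1] = 145 + -65 = 80 deg
  cos(80 deg) = 0.1736, sin(80 deg) = 0.9848
  joint[2] = (-5.5702, 3.9003) + 8.9 * (0.1736, 0.9848) = (-5.5702 + 1.5455, 3.9003 + 8.7648) = (-4.0248, 12.6651)
End effector: (-4.0248, 12.6651)

Answer: -4.0248 12.6651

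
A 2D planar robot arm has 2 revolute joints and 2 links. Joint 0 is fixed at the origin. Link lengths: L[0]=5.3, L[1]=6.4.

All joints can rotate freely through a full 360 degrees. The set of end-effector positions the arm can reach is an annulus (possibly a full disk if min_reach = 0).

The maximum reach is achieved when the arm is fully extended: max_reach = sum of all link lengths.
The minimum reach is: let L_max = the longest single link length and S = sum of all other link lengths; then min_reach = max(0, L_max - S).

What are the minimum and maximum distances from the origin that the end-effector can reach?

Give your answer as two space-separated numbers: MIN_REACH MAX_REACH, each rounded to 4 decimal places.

Link lengths: [5.3, 6.4]
max_reach = 5.3 + 6.4 = 11.7
L_max = max([5.3, 6.4]) = 6.4
S (sum of others) = 11.7 - 6.4 = 5.3
min_reach = max(0, 6.4 - 5.3) = max(0, 1.1) = 1.1

Answer: 1.1000 11.7000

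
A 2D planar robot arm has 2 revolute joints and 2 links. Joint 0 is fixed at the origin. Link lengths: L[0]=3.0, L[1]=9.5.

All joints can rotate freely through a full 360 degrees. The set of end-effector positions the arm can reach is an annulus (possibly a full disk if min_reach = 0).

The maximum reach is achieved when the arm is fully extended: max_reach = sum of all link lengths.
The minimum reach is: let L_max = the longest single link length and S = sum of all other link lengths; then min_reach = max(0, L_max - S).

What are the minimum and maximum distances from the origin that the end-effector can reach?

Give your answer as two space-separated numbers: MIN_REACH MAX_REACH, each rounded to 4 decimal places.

Link lengths: [3.0, 9.5]
max_reach = 3 + 9.5 = 12.5
L_max = max([3.0, 9.5]) = 9.5
S (sum of others) = 12.5 - 9.5 = 3
min_reach = max(0, 9.5 - 3) = max(0, 6.5) = 6.5

Answer: 6.5000 12.5000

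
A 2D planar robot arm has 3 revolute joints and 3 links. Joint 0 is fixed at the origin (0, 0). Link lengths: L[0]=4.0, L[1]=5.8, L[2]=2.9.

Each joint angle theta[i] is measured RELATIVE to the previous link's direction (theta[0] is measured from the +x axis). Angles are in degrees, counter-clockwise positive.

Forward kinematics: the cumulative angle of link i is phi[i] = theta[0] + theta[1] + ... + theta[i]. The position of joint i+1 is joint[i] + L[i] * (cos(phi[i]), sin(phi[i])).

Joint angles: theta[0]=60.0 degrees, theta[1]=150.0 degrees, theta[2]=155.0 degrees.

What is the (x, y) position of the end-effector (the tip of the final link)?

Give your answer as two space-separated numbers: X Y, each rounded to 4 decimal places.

joint[0] = (0.0000, 0.0000)  (base)
link 0: phi[0] = 60 = 60 deg
  cos(60 deg) = 0.5000, sin(60 deg) = 0.8660
  joint[1] = (0.0000, 0.0000) + 4 * (0.5000, 0.8660) = (0.0000 + 2.0000, 0.0000 + 3.4641) = (2.0000, 3.4641)
link 1: phi[1] = 60 + 150 = 210 deg
  cos(210 deg) = -0.8660, sin(210 deg) = -0.5000
  joint[2] = (2.0000, 3.4641) + 5.8 * (-0.8660, -0.5000) = (2.0000 + -5.0229, 3.4641 + -2.9000) = (-3.0229, 0.5641)
link 2: phi[2] = 60 + 150 + 155 = 365 deg
  cos(365 deg) = 0.9962, sin(365 deg) = 0.0872
  joint[3] = (-3.0229, 0.5641) + 2.9 * (0.9962, 0.0872) = (-3.0229 + 2.8890, 0.5641 + 0.2528) = (-0.1340, 0.8169)
End effector: (-0.1340, 0.8169)

Answer: -0.1340 0.8169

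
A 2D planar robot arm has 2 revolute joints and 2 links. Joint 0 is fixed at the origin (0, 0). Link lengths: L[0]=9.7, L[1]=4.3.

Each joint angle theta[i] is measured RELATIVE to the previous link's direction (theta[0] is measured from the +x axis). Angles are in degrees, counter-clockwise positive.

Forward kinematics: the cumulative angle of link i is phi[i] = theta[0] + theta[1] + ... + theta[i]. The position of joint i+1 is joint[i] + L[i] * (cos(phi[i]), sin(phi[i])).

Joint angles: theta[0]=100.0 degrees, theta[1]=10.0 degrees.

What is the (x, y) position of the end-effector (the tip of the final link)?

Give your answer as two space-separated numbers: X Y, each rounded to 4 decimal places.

Answer: -3.1551 13.5933

Derivation:
joint[0] = (0.0000, 0.0000)  (base)
link 0: phi[0] = 100 = 100 deg
  cos(100 deg) = -0.1736, sin(100 deg) = 0.9848
  joint[1] = (0.0000, 0.0000) + 9.7 * (-0.1736, 0.9848) = (0.0000 + -1.6844, 0.0000 + 9.5526) = (-1.6844, 9.5526)
link 1: phi[1] = 100 + 10 = 110 deg
  cos(110 deg) = -0.3420, sin(110 deg) = 0.9397
  joint[2] = (-1.6844, 9.5526) + 4.3 * (-0.3420, 0.9397) = (-1.6844 + -1.4707, 9.5526 + 4.0407) = (-3.1551, 13.5933)
End effector: (-3.1551, 13.5933)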